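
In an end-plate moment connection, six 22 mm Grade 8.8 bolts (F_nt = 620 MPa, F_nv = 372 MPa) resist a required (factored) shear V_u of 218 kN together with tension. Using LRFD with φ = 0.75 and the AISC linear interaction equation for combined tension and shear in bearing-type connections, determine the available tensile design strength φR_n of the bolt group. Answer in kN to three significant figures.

A_b = π·22²/4 = 380.1 mm²; f_rv = 218 × 1000 / (6 × 380.1) = 95.58 MPa.
F'_nt = 1.3 F_nt − (F_nt / φF_nv) f_rv = 1.3·620 − (620/(0.75·372))·95.58 = 593.6 MPa, capped at F_nt → F'_nt = 593.6 MPa.
R_n = F'_nt · A_b · n = 593.6 × 380.1 × 6 / 1000 = 1354 kN.
Design strength φR_n = 0.75 × 1354 = 1020 kN.

1020 kN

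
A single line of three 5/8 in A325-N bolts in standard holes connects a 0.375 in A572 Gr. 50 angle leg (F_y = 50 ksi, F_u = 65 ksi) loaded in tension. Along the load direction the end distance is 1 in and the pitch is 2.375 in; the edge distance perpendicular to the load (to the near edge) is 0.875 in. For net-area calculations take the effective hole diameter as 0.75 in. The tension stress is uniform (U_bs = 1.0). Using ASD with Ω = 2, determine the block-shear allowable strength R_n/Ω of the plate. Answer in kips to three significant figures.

34.4 kips

Shear plane L_v = 1 + 2·2.375 = 5.75 in; A_gv = 5.75 × 0.375 = 2.156 in².
A_nv = (5.75 − 2.5·0.75) × 0.375 = 1.453 in².
A_nt = (0.875 − 0.5·0.75) × 0.375 = 0.1875 in².
0.6 F_u A_nv = 56.67 kips; 0.6 F_y A_gv = 64.69 kips → shear rupture governs the shear term.
R_n = 56.67 + 1.0 × 65 × 0.1875 = 68.86 kips.
Allowable strength R_n/Ω = 68.86 / 2 = 34.4 kips.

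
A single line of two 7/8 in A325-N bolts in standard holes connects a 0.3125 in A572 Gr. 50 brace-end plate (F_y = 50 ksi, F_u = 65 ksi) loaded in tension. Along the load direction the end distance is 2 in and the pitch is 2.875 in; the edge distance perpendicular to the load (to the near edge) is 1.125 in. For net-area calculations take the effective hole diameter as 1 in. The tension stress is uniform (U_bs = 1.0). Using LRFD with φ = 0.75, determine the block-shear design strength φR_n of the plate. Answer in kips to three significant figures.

40.4 kips

Shear plane L_v = 2 + 1·2.875 = 4.875 in; A_gv = 4.875 × 0.3125 = 1.523 in².
A_nv = (4.875 − 1.5·1) × 0.3125 = 1.055 in².
A_nt = (1.125 − 0.5·1) × 0.3125 = 0.1953 in².
0.6 F_u A_nv = 41.13 kips; 0.6 F_y A_gv = 45.7 kips → shear rupture governs the shear term.
R_n = 41.13 + 1.0 × 65 × 0.1953 = 53.83 kips.
Design strength φR_n = 0.75 × 53.83 = 40.4 kips.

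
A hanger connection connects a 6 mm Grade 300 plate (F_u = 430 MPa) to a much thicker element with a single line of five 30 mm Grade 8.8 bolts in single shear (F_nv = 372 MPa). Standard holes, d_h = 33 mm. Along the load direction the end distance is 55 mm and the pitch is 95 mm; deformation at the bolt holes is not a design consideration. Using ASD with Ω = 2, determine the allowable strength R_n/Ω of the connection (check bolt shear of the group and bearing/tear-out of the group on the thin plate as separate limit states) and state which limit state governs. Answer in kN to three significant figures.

539 kN (bearing governs)

Bolt shear: A_b = π·30²/4 = 706.9 mm²; R_n = 372 × 706.9 × 5 × 1 / 1000 = 1315 kN → 1315 / 2 = 657 kN.
Bearing (1.5 l_c t F_u ≤ 3.0 d t F_u): upper limit = 3.0·30·6·430 / 1000 = 232.2 kN.
  Edge l_c = 55 − 33/2 = 38.5 → r_n = 149 kN; interior l_c = 95 − 33 = 62 → r_n = 232.2 kN.
  R_n,bearing = 1·149 + 4·232.2 = 1078 kN → 1078 / 2 = 539 kN.
Bearing governs: 539 kN.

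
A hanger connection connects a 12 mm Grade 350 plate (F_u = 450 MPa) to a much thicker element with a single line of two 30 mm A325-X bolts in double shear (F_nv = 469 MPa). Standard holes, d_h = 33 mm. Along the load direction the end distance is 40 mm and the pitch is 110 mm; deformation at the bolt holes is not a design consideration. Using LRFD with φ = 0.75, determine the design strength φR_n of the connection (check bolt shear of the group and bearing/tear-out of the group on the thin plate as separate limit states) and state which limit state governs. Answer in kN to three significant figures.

Bolt shear: A_b = π·30²/4 = 706.9 mm²; R_n = 469 × 706.9 × 2 × 2 / 1000 = 1326 kN → 0.75 × 1326 = 995 kN.
Bearing (1.5 l_c t F_u ≤ 3.0 d t F_u): upper limit = 3.0·30·12·450 / 1000 = 486 kN.
  Edge l_c = 40 − 33/2 = 23.5 → r_n = 190.3 kN; interior l_c = 110 − 33 = 77 → r_n = 486 kN.
  R_n,bearing = 1·190.3 + 1·486 = 676.4 kN → 0.75 × 676.4 = 507 kN.
Bearing governs: 507 kN.

507 kN (bearing governs)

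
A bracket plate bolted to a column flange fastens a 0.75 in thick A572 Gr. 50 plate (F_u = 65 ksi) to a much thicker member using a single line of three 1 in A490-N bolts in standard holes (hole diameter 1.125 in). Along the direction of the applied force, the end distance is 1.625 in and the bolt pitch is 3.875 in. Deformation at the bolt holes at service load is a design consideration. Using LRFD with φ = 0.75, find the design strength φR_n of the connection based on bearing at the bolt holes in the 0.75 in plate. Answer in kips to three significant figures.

222 kips

Per bolt r_n = 1.2 l_c t F_u ≤ 2.4 d t F_u; upper limit = 2.4 × 1 × 0.75 × 65 = 117 kips.
Edge bolt: l_c = 1.625 − 1.125/2 = 1.062 in → 1.2 × 1.062 × 0.75 × 65 = 62.16 → r_n = 62.16 kips.
Interior bolts: l_c = 3.875 − 1.125 = 2.75 in → 1.2 × 2.75 × 0.75 × 65 = 160.9 → r_n = 117 kips.
R_n = 1 × 62.16 + 2 × 117 = 296.2 kips.
Design strength φR_n = 0.75 × 296.2 = 222 kips.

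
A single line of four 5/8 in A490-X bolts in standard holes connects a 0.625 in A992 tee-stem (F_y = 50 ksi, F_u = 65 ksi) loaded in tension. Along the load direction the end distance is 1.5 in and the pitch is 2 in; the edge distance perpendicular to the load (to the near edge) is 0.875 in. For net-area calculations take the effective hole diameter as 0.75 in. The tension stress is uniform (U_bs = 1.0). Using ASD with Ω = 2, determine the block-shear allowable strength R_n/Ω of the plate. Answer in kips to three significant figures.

Shear plane L_v = 1.5 + 3·2 = 7.5 in; A_gv = 7.5 × 0.625 = 4.688 in².
A_nv = (7.5 − 3.5·0.75) × 0.625 = 3.047 in².
A_nt = (0.875 − 0.5·0.75) × 0.625 = 0.3125 in².
0.6 F_u A_nv = 118.8 kips; 0.6 F_y A_gv = 140.6 kips → shear rupture governs the shear term.
R_n = 118.8 + 1.0 × 65 × 0.3125 = 139.1 kips.
Allowable strength R_n/Ω = 139.1 / 2 = 69.6 kips.

69.6 kips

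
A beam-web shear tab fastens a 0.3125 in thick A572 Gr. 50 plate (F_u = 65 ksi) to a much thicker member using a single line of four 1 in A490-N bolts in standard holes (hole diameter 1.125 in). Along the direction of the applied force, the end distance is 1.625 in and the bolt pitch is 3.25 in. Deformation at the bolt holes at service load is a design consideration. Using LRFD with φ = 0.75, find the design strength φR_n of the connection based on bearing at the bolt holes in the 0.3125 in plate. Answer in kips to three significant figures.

129 kips

Per bolt r_n = 1.2 l_c t F_u ≤ 2.4 d t F_u; upper limit = 2.4 × 1 × 0.3125 × 65 = 48.75 kips.
Edge bolt: l_c = 1.625 − 1.125/2 = 1.062 in → 1.2 × 1.062 × 0.3125 × 65 = 25.9 → r_n = 25.9 kips.
Interior bolts: l_c = 3.25 − 1.125 = 2.125 in → 1.2 × 2.125 × 0.3125 × 65 = 51.8 → r_n = 48.75 kips.
R_n = 1 × 25.9 + 3 × 48.75 = 172.1 kips.
Design strength φR_n = 0.75 × 172.1 = 129 kips.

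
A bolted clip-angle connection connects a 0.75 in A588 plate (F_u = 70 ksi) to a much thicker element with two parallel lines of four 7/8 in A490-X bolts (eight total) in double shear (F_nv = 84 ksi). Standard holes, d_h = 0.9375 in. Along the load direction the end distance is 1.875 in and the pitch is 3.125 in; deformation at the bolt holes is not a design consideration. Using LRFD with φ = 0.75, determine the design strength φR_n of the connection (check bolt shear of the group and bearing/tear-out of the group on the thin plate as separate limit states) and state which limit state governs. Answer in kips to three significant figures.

606 kips (bolt shear governs)

Bolt shear: A_b = π·0.875²/4 = 0.6013 in²; R_n = 84 × 0.6013 × 8 × 2 = 808.2 kips → 0.75 × 808.2 = 606 kips.
Bearing (1.5 l_c t F_u ≤ 3.0 d t F_u): upper limit = 3.0·0.875·0.75·70 = 137.8 kips.
  Edge l_c = 1.875 − 0.9375/2 = 1.406 → r_n = 110.7 kips; interior l_c = 3.125 − 0.9375 = 2.188 → r_n = 137.8 kips.
  R_n,bearing = 2·110.7 + 6·137.8 = 1048 kips → 0.75 × 1048 = 786 kips.
Bolt shear governs: 606 kips.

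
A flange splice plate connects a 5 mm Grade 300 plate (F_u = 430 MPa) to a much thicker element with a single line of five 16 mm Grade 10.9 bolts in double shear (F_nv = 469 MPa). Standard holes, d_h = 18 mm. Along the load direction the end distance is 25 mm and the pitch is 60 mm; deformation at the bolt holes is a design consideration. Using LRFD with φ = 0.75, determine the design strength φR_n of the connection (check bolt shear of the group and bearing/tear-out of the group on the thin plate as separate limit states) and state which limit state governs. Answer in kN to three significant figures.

279 kN (bearing governs)

Bolt shear: A_b = π·16²/4 = 201.1 mm²; R_n = 469 × 201.1 × 5 × 2 / 1000 = 943 kN → 0.75 × 943 = 707 kN.
Bearing (1.2 l_c t F_u ≤ 2.4 d t F_u): upper limit = 2.4·16·5·430 / 1000 = 82.56 kN.
  Edge l_c = 25 − 18/2 = 16 → r_n = 41.28 kN; interior l_c = 60 − 18 = 42 → r_n = 82.56 kN.
  R_n,bearing = 1·41.28 + 4·82.56 = 371.5 kN → 0.75 × 371.5 = 279 kN.
Bearing governs: 279 kN.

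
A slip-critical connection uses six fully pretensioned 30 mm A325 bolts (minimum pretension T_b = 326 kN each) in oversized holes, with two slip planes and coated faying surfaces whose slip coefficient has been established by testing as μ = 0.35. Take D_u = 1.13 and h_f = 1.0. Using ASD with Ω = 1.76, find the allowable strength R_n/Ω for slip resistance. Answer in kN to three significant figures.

879 kN

R_n = μ · D_u · h_f · T_b · n_s · n_b = 0.35 × 1.13 × 1.0 × 326 × 2 × 6 = 1547 kN.
Allowable strength R_n/Ω = 1547 / 1.76 = 879 kN.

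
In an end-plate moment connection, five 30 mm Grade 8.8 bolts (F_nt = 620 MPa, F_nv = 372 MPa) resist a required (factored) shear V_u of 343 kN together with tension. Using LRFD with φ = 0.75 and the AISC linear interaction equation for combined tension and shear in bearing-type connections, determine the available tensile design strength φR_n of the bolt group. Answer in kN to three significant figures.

1560 kN

A_b = π·30²/4 = 706.9 mm²; f_rv = 343 × 1000 / (5 × 706.9) = 97.05 MPa.
F'_nt = 1.3 F_nt − (F_nt / φF_nv) f_rv = 1.3·620 − (620/(0.75·372))·97.05 = 590.3 MPa, capped at F_nt → F'_nt = 590.3 MPa.
R_n = F'_nt · A_b · n = 590.3 × 706.9 × 5 / 1000 = 2086 kN.
Design strength φR_n = 0.75 × 2086 = 1560 kN.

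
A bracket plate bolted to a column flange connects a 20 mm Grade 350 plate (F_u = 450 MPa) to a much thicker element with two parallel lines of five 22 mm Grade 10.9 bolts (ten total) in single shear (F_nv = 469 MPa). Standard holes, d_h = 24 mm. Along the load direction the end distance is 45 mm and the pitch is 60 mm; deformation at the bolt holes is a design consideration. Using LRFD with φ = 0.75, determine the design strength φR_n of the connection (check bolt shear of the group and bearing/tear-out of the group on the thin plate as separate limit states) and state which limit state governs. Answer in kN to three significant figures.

1340 kN (bolt shear governs)

Bolt shear: A_b = π·22²/4 = 380.1 mm²; R_n = 469 × 380.1 × 10 × 1 / 1000 = 1783 kN → 0.75 × 1783 = 1340 kN.
Bearing (1.2 l_c t F_u ≤ 2.4 d t F_u): upper limit = 2.4·22·20·450 / 1000 = 475.2 kN.
  Edge l_c = 45 − 24/2 = 33 → r_n = 356.4 kN; interior l_c = 60 − 24 = 36 → r_n = 388.8 kN.
  R_n,bearing = 2·356.4 + 8·388.8 = 3823 kN → 0.75 × 3823 = 2870 kN.
Bolt shear governs: 1340 kN.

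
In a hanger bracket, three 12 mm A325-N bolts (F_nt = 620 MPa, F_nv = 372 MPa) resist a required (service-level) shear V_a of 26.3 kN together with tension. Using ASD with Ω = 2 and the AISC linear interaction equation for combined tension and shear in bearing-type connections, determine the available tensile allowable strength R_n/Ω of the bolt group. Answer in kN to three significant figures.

92.9 kN

A_b = π·12²/4 = 113.1 mm²; f_rv = 26.3 × 1000 / (3 × 113.1) = 77.51 MPa.
F'_nt = 1.3 F_nt − (Ω F_nt / F_nv) f_rv = 1.3·620 − (2·620/372)·77.51 = 547.6 MPa, capped at F_nt → F'_nt = 547.6 MPa.
R_n = F'_nt · A_b · n = 547.6 × 113.1 × 3 / 1000 = 185.8 kN.
Allowable strength R_n/Ω = 185.8 / 2 = 92.9 kN.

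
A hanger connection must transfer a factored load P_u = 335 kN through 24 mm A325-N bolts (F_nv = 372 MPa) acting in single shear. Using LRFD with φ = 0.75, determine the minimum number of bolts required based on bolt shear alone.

A_b = π·24²/4 = 452.4 mm².
Per-bolt design strength φR_n = 0.75 × 372 × 452.4 × 1 / 1000 = 126.2 kN.
n ≥ 335 / 126.2 = 2.654 → use 3 bolts.

3 bolts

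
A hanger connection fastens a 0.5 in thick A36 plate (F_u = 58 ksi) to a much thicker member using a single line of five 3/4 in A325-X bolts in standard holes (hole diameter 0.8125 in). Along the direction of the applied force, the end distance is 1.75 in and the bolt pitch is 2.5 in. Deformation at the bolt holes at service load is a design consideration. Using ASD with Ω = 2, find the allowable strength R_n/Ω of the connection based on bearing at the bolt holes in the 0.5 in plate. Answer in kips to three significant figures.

Per bolt r_n = 1.2 l_c t F_u ≤ 2.4 d t F_u; upper limit = 2.4 × 0.75 × 0.5 × 58 = 52.2 kips.
Edge bolt: l_c = 1.75 − 0.8125/2 = 1.344 in → 1.2 × 1.344 × 0.5 × 58 = 46.76 → r_n = 46.76 kips.
Interior bolts: l_c = 2.5 − 0.8125 = 1.688 in → 1.2 × 1.688 × 0.5 × 58 = 58.72 → r_n = 52.2 kips.
R_n = 1 × 46.76 + 4 × 52.2 = 255.6 kips.
Allowable strength R_n/Ω = 255.6 / 2 = 128 kips.

128 kips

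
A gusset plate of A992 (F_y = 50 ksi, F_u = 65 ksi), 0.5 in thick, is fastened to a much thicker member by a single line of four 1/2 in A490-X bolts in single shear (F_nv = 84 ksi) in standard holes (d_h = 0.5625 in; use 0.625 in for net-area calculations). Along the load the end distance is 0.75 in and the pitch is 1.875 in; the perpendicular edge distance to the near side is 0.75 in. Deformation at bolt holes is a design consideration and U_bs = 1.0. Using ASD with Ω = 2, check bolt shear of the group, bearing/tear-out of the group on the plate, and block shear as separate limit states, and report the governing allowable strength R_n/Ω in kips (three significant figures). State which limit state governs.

Bolt shear: A_b = π·0.5²/4 = 0.1963 in²; R_n = 84 × 0.1963 × 4 × 1 = 65.97 kips → 65.97 / 2 = 33 kips.
Bearing: edge l_c = 0.4688, r_n = 18.28 kips; interior l_c = 1.312, r_n = 39 kips; R_n = 18.28 + 3·39 = 135.3 kips → 67.6 kips.
Block shear: A_gv = 3.188, A_nv = 2.094, A_nt = 0.2188 in²; R_n = min(0.6F_uA_nv, 0.6F_yA_gv) + U_bs·F_u·A_nt = 95.88 kips → 47.9 kips.
Bolt shear governs: 33 kips.

33 kips (bolt shear governs)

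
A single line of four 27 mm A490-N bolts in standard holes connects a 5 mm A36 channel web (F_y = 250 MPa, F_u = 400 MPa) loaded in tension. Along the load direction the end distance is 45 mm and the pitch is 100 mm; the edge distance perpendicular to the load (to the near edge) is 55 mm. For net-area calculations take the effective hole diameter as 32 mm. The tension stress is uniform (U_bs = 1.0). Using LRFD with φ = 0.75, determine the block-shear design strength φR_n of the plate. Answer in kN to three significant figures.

253 kN

Shear plane L_v = 45 + 3·100 = 345 mm; A_gv = 345 × 5 = 1725 mm².
A_nv = (345 − 3.5·32) × 5 = 1165 mm².
A_nt = (55 − 0.5·32) × 5 = 195 mm².
0.6 F_u A_nv = 279.6 kN; 0.6 F_y A_gv = 258.8 kN → shear yielding governs the shear term.
R_n = 258.8 + 1.0 × 400 × 195 / 1000 = 336.8 kN.
Design strength φR_n = 0.75 × 336.8 = 253 kN.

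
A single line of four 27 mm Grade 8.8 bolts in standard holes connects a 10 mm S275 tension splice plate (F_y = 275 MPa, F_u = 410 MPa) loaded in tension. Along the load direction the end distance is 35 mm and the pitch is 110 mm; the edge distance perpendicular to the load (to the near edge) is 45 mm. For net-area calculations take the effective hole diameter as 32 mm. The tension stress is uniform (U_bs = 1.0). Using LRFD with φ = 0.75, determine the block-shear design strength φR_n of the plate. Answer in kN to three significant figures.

Shear plane L_v = 35 + 3·110 = 365 mm; A_gv = 365 × 10 = 3650 mm².
A_nv = (365 − 3.5·32) × 10 = 2530 mm².
A_nt = (45 − 0.5·32) × 10 = 290 mm².
0.6 F_u A_nv = 622.4 kN; 0.6 F_y A_gv = 602.2 kN → shear yielding governs the shear term.
R_n = 602.2 + 1.0 × 410 × 290 / 1000 = 721.1 kN.
Design strength φR_n = 0.75 × 721.1 = 541 kN.

541 kN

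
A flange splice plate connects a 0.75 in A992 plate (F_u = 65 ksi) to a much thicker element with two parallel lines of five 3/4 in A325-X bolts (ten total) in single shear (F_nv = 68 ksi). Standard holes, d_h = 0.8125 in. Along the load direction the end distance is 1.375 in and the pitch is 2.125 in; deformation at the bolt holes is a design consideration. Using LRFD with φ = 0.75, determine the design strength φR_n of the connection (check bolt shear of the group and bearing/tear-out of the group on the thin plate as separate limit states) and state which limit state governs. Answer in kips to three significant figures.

225 kips (bolt shear governs)

Bolt shear: A_b = π·0.75²/4 = 0.4418 in²; R_n = 68 × 0.4418 × 10 × 1 = 300.4 kips → 0.75 × 300.4 = 225 kips.
Bearing (1.2 l_c t F_u ≤ 2.4 d t F_u): upper limit = 2.4·0.75·0.75·65 = 87.75 kips.
  Edge l_c = 1.375 − 0.8125/2 = 0.9688 → r_n = 56.67 kips; interior l_c = 2.125 − 0.8125 = 1.312 → r_n = 76.78 kips.
  R_n,bearing = 2·56.67 + 8·76.78 = 727.6 kips → 0.75 × 727.6 = 546 kips.
Bolt shear governs: 225 kips.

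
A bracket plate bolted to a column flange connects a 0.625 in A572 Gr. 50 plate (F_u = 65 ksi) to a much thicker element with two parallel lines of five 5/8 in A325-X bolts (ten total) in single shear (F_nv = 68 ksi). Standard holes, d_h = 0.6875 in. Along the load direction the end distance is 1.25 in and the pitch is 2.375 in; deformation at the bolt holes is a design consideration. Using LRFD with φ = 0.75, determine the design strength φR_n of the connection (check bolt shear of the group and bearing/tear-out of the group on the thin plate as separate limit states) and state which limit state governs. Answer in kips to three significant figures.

156 kips (bolt shear governs)

Bolt shear: A_b = π·0.625²/4 = 0.3068 in²; R_n = 68 × 0.3068 × 10 × 1 = 208.6 kips → 0.75 × 208.6 = 156 kips.
Bearing (1.2 l_c t F_u ≤ 2.4 d t F_u): upper limit = 2.4·0.625·0.625·65 = 60.94 kips.
  Edge l_c = 1.25 − 0.6875/2 = 0.9062 → r_n = 44.18 kips; interior l_c = 2.375 − 0.6875 = 1.688 → r_n = 60.94 kips.
  R_n,bearing = 2·44.18 + 8·60.94 = 575.9 kips → 0.75 × 575.9 = 432 kips.
Bolt shear governs: 156 kips.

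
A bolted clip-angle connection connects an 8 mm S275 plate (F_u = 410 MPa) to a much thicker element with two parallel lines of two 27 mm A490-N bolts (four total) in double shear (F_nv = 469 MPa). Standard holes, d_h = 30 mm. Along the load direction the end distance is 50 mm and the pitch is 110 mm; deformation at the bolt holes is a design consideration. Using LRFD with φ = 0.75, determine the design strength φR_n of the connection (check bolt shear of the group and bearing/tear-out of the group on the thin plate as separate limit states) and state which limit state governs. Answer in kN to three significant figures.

525 kN (bearing governs)

Bolt shear: A_b = π·27²/4 = 572.6 mm²; R_n = 469 × 572.6 × 4 × 2 / 1000 = 2148 kN → 0.75 × 2148 = 1610 kN.
Bearing (1.2 l_c t F_u ≤ 2.4 d t F_u): upper limit = 2.4·27·8·410 / 1000 = 212.5 kN.
  Edge l_c = 50 − 30/2 = 35 → r_n = 137.8 kN; interior l_c = 110 − 30 = 80 → r_n = 212.5 kN.
  R_n,bearing = 2·137.8 + 2·212.5 = 700.6 kN → 0.75 × 700.6 = 525 kN.
Bearing governs: 525 kN.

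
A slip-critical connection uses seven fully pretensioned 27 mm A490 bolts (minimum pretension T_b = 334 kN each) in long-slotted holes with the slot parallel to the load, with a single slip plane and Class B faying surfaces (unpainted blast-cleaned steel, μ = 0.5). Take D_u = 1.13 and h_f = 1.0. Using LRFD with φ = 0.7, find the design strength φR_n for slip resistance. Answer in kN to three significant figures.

925 kN

R_n = μ · D_u · h_f · T_b · n_s · n_b = 0.5 × 1.13 × 1.0 × 334 × 1 × 7 = 1321 kN.
Design strength φR_n = 0.7 × 1321 = 925 kN.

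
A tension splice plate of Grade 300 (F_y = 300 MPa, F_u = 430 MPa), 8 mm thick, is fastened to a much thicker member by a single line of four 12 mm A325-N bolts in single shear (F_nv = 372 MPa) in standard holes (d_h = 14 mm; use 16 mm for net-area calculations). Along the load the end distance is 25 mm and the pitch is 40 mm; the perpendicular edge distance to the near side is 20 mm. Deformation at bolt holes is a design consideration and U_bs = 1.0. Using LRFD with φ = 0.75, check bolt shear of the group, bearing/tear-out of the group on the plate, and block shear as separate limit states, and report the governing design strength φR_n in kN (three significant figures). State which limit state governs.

Bolt shear: A_b = π·12²/4 = 113.1 mm²; R_n = 372 × 113.1 × 4 × 1 / 1000 = 168.3 kN → 0.75 × 168.3 = 126 kN.
Bearing: edge l_c = 18, r_n = 74.3 kN; interior l_c = 26, r_n = 99.07 kN; R_n = 74.3 + 3·99.07 = 371.5 kN → 279 kN.
Block shear: A_gv = 1160, A_nv = 712, A_nt = 96 mm²; R_n = min(0.6F_uA_nv, 0.6F_yA_gv) + U_bs·F_u·A_nt = 225 kN → 169 kN.
Bolt shear governs: 126 kN.

126 kN (bolt shear governs)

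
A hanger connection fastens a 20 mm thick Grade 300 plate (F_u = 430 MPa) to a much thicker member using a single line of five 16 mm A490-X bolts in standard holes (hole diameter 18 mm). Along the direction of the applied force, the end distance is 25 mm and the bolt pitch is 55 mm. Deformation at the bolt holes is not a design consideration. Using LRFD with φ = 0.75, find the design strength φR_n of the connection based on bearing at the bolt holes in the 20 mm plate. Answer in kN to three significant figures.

1390 kN

Per bolt r_n = 1.5 l_c t F_u ≤ 3.0 d t F_u; upper limit = 3.0 × 16 × 20 × 430 / 1000 = 412.8 kN.
Edge bolt: l_c = 25 − 18/2 = 16 mm → 1.5 × 16 × 20 × 430 / 1000 = 206.4 → r_n = 206.4 kN.
Interior bolts: l_c = 55 − 18 = 37 mm → 1.5 × 37 × 20 × 430 / 1000 = 477.3 → r_n = 412.8 kN.
R_n = 1 × 206.4 + 4 × 412.8 = 1858 kN.
Design strength φR_n = 0.75 × 1858 = 1390 kN.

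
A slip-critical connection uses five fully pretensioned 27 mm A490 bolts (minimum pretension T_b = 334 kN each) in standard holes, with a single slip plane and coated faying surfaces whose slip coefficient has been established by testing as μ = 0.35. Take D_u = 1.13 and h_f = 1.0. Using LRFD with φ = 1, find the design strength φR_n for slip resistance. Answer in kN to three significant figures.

660 kN

R_n = μ · D_u · h_f · T_b · n_s · n_b = 0.35 × 1.13 × 1.0 × 334 × 1 × 5 = 660.5 kN.
Design strength φR_n = 1 × 660.5 = 660 kN.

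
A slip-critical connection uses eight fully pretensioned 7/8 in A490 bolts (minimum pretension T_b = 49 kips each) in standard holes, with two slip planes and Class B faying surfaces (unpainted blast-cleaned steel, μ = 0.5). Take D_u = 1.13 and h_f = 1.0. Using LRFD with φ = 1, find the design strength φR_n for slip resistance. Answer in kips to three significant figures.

443 kips

R_n = μ · D_u · h_f · T_b · n_s · n_b = 0.5 × 1.13 × 1.0 × 49 × 2 × 8 = 443 kips.
Design strength φR_n = 1 × 443 = 443 kips.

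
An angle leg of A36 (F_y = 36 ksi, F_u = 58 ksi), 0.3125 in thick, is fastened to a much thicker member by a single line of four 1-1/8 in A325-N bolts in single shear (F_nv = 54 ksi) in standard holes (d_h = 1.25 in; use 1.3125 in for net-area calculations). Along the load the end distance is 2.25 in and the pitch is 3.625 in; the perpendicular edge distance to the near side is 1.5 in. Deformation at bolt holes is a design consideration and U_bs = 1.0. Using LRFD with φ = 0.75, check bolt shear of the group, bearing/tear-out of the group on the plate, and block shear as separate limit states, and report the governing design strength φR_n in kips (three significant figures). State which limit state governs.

Bolt shear: A_b = π·1.125²/4 = 0.994 in²; R_n = 54 × 0.994 × 4 × 1 = 214.7 kips → 0.75 × 214.7 = 161 kips.
Bearing: edge l_c = 1.625, r_n = 35.34 kips; interior l_c = 2.375, r_n = 48.94 kips; R_n = 35.34 + 3·48.94 = 182.2 kips → 137 kips.
Block shear: A_gv = 4.102, A_nv = 2.666, A_nt = 0.2637 in²; R_n = min(0.6F_uA_nv, 0.6F_yA_gv) + U_bs·F_u·A_nt = 103.9 kips → 77.9 kips.
Block shear governs: 77.9 kips.

77.9 kips (block shear governs)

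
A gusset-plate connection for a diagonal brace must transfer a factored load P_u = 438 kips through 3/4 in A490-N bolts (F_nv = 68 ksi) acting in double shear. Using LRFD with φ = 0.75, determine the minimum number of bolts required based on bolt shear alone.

10 bolts

A_b = π·0.75²/4 = 0.4418 in².
Per-bolt design strength φR_n = 0.75 × 68 × 0.4418 × 2 = 45.06 kips.
n ≥ 438 / 45.06 = 9.72 → use 10 bolts.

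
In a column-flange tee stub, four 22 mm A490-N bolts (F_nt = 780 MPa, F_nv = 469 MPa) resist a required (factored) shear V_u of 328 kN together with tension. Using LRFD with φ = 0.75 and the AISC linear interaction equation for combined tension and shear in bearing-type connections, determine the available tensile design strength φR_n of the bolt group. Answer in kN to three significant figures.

611 kN

A_b = π·22²/4 = 380.1 mm²; f_rv = 328 × 1000 / (4 × 380.1) = 215.7 MPa.
F'_nt = 1.3 F_nt − (F_nt / φF_nv) f_rv = 1.3·780 − (780/(0.75·469))·215.7 = 535.7 MPa, capped at F_nt → F'_nt = 535.7 MPa.
R_n = F'_nt · A_b · n = 535.7 × 380.1 × 4 / 1000 = 814.5 kN.
Design strength φR_n = 0.75 × 814.5 = 611 kN.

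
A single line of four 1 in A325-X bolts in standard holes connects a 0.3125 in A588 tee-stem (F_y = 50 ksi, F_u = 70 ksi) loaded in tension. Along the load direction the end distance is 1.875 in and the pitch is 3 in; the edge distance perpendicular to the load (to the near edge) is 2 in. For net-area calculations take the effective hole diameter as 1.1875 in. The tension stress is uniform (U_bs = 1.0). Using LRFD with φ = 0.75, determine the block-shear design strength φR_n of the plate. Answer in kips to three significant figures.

89.2 kips

Shear plane L_v = 1.875 + 3·3 = 10.88 in; A_gv = 10.88 × 0.3125 = 3.398 in².
A_nv = (10.88 − 3.5·1.1875) × 0.3125 = 2.1 in².
A_nt = (2 − 0.5·1.1875) × 0.3125 = 0.4395 in².
0.6 F_u A_nv = 88.18 kips; 0.6 F_y A_gv = 102 kips → shear rupture governs the shear term.
R_n = 88.18 + 1.0 × 70 × 0.4395 = 118.9 kips.
Design strength φR_n = 0.75 × 118.9 = 89.2 kips.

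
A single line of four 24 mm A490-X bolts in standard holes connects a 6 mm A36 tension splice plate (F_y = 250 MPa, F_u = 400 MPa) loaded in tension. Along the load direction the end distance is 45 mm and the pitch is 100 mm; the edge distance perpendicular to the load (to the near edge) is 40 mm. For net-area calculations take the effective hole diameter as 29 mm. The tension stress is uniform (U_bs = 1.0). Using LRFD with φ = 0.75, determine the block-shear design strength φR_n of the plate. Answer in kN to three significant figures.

Shear plane L_v = 45 + 3·100 = 345 mm; A_gv = 345 × 6 = 2070 mm².
A_nv = (345 − 3.5·29) × 6 = 1461 mm².
A_nt = (40 − 0.5·29) × 6 = 153 mm².
0.6 F_u A_nv = 350.6 kN; 0.6 F_y A_gv = 310.5 kN → shear yielding governs the shear term.
R_n = 310.5 + 1.0 × 400 × 153 / 1000 = 371.7 kN.
Design strength φR_n = 0.75 × 371.7 = 279 kN.

279 kN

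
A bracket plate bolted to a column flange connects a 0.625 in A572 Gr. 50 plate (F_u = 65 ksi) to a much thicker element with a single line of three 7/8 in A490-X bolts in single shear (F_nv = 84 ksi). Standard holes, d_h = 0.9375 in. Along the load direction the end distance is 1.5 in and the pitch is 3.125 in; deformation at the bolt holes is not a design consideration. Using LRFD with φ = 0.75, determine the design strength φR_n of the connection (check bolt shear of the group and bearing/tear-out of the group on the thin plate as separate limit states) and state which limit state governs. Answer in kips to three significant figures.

Bolt shear: A_b = π·0.875²/4 = 0.6013 in²; R_n = 84 × 0.6013 × 3 × 1 = 151.5 kips → 0.75 × 151.5 = 114 kips.
Bearing (1.5 l_c t F_u ≤ 3.0 d t F_u): upper limit = 3.0·0.875·0.625·65 = 106.6 kips.
  Edge l_c = 1.5 − 0.9375/2 = 1.031 → r_n = 62.84 kips; interior l_c = 3.125 − 0.9375 = 2.188 → r_n = 106.6 kips.
  R_n,bearing = 1·62.84 + 2·106.6 = 276.1 kips → 0.75 × 276.1 = 207 kips.
Bolt shear governs: 114 kips.

114 kips (bolt shear governs)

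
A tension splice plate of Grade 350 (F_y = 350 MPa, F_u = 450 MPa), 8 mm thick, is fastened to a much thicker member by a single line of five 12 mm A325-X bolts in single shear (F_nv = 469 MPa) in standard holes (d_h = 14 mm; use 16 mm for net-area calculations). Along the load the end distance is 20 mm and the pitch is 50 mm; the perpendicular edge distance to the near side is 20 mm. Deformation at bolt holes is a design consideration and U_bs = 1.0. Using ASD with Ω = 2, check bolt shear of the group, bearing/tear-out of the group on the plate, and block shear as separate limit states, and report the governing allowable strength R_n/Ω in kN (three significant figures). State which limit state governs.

133 kN (bolt shear governs)

Bolt shear: A_b = π·12²/4 = 113.1 mm²; R_n = 469 × 113.1 × 5 × 1 / 1000 = 265.2 kN → 265.2 / 2 = 133 kN.
Bearing: edge l_c = 13, r_n = 56.16 kN; interior l_c = 36, r_n = 103.7 kN; R_n = 56.16 + 4·103.7 = 470.9 kN → 235 kN.
Block shear: A_gv = 1760, A_nv = 1184, A_nt = 96 mm²; R_n = min(0.6F_uA_nv, 0.6F_yA_gv) + U_bs·F_u·A_nt = 362.9 kN → 181 kN.
Bolt shear governs: 133 kN.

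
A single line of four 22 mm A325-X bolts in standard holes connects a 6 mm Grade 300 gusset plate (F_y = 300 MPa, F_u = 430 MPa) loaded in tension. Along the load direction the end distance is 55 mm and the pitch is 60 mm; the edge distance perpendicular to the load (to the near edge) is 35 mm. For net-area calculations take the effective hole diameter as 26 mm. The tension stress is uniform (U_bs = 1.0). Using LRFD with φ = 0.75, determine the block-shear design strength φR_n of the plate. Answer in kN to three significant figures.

210 kN

Shear plane L_v = 55 + 3·60 = 235 mm; A_gv = 235 × 6 = 1410 mm².
A_nv = (235 − 3.5·26) × 6 = 864 mm².
A_nt = (35 − 0.5·26) × 6 = 132 mm².
0.6 F_u A_nv = 222.9 kN; 0.6 F_y A_gv = 253.8 kN → shear rupture governs the shear term.
R_n = 222.9 + 1.0 × 430 × 132 / 1000 = 279.7 kN.
Design strength φR_n = 0.75 × 279.7 = 210 kN.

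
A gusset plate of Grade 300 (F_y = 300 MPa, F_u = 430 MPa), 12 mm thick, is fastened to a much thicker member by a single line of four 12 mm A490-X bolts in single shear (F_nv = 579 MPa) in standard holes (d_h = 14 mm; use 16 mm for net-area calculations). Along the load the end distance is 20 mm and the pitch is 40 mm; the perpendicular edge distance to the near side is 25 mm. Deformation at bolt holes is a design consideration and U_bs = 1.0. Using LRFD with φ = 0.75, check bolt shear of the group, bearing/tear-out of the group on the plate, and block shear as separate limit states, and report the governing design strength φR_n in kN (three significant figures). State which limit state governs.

196 kN (bolt shear governs)

Bolt shear: A_b = π·12²/4 = 113.1 mm²; R_n = 579 × 113.1 × 4 × 1 / 1000 = 261.9 kN → 0.75 × 261.9 = 196 kN.
Bearing: edge l_c = 13, r_n = 80.5 kN; interior l_c = 26, r_n = 148.6 kN; R_n = 80.5 + 3·148.6 = 526.3 kN → 395 kN.
Block shear: A_gv = 1680, A_nv = 1008, A_nt = 204 mm²; R_n = min(0.6F_uA_nv, 0.6F_yA_gv) + U_bs·F_u·A_nt = 347.8 kN → 261 kN.
Bolt shear governs: 196 kN.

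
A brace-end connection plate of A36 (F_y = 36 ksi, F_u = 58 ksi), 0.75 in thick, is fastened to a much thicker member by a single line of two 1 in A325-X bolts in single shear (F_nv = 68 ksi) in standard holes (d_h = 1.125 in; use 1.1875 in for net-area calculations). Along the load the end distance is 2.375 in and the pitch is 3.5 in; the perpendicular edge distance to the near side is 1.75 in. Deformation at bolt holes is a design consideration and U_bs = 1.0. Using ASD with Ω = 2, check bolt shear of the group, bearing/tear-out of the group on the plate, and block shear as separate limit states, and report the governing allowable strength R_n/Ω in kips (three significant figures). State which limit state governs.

Bolt shear: A_b = π·1²/4 = 0.7854 in²; R_n = 68 × 0.7854 × 2 × 1 = 106.8 kips → 106.8 / 2 = 53.4 kips.
Bearing: edge l_c = 1.812, r_n = 94.61 kips; interior l_c = 2.375, r_n = 104.4 kips; R_n = 94.61 + 1·104.4 = 199 kips → 99.5 kips.
Block shear: A_gv = 4.406, A_nv = 3.07, A_nt = 0.8672 in²; R_n = min(0.6F_uA_nv, 0.6F_yA_gv) + U_bs·F_u·A_nt = 145.5 kips → 72.7 kips.
Bolt shear governs: 53.4 kips.

53.4 kips (bolt shear governs)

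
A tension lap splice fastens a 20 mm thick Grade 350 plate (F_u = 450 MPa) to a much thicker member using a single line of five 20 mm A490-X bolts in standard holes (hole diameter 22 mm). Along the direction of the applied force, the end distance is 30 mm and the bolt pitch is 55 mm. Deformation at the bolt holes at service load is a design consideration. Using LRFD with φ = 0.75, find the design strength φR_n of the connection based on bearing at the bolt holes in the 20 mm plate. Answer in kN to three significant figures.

1220 kN

Per bolt r_n = 1.2 l_c t F_u ≤ 2.4 d t F_u; upper limit = 2.4 × 20 × 20 × 450 / 1000 = 432 kN.
Edge bolt: l_c = 30 − 22/2 = 19 mm → 1.2 × 19 × 20 × 450 / 1000 = 205.2 → r_n = 205.2 kN.
Interior bolts: l_c = 55 − 22 = 33 mm → 1.2 × 33 × 20 × 450 / 1000 = 356.4 → r_n = 356.4 kN.
R_n = 1 × 205.2 + 4 × 356.4 = 1631 kN.
Design strength φR_n = 0.75 × 1631 = 1220 kN.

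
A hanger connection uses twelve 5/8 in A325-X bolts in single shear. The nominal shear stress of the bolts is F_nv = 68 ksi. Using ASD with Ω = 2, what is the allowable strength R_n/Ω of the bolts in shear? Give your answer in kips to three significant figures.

A_b = π × 0.625² / 4 = 0.3068 in².
R_n = F_nv · A_b · n · n_s = 68 × 0.3068 × 12 × 1 = 250.3 kips.
Allowable strength R_n/Ω = 250.3 / 2 = 125 kips.

125 kips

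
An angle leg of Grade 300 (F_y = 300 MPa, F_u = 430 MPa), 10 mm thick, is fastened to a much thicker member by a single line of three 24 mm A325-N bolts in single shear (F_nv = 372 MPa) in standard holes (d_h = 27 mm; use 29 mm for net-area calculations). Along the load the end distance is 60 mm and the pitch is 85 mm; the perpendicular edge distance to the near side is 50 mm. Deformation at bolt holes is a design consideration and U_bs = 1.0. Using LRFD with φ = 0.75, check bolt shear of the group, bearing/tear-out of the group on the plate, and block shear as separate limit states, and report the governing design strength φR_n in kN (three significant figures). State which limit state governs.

379 kN (bolt shear governs)

Bolt shear: A_b = π·24²/4 = 452.4 mm²; R_n = 372 × 452.4 × 3 × 1 / 1000 = 504.9 kN → 0.75 × 504.9 = 379 kN.
Bearing: edge l_c = 46.5, r_n = 239.9 kN; interior l_c = 58, r_n = 247.7 kN; R_n = 239.9 + 2·247.7 = 735.3 kN → 551 kN.
Block shear: A_gv = 2300, A_nv = 1575, A_nt = 355 mm²; R_n = min(0.6F_uA_nv, 0.6F_yA_gv) + U_bs·F_u·A_nt = 559 kN → 419 kN.
Bolt shear governs: 379 kN.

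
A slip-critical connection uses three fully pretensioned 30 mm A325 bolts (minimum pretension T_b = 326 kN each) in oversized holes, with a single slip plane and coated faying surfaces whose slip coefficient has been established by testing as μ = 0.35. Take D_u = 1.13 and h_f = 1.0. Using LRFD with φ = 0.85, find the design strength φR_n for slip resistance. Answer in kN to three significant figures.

R_n = μ · D_u · h_f · T_b · n_s · n_b = 0.35 × 1.13 × 1.0 × 326 × 1 × 3 = 386.8 kN.
Design strength φR_n = 0.85 × 386.8 = 329 kN.

329 kN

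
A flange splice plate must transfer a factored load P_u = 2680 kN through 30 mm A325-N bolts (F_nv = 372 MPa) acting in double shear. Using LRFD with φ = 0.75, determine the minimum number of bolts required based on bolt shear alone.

7 bolts

A_b = π·30²/4 = 706.9 mm².
Per-bolt design strength φR_n = 0.75 × 372 × 706.9 × 2 / 1000 = 394.4 kN.
n ≥ 2680 / 394.4 = 6.795 → use 7 bolts.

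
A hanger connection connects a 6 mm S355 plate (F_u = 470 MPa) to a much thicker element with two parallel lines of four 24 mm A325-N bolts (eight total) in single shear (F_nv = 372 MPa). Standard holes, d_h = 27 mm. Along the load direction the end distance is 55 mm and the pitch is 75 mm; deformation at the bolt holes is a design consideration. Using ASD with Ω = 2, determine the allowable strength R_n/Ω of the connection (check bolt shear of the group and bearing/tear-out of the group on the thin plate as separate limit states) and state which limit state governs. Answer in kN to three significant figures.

Bolt shear: A_b = π·24²/4 = 452.4 mm²; R_n = 372 × 452.4 × 8 × 1 / 1000 = 1346 kN → 1346 / 2 = 673 kN.
Bearing (1.2 l_c t F_u ≤ 2.4 d t F_u): upper limit = 2.4·24·6·470 / 1000 = 162.4 kN.
  Edge l_c = 55 − 27/2 = 41.5 → r_n = 140.4 kN; interior l_c = 75 − 27 = 48 → r_n = 162.4 kN.
  R_n,bearing = 2·140.4 + 6·162.4 = 1255 kN → 1255 / 2 = 628 kN.
Bearing governs: 628 kN.

628 kN (bearing governs)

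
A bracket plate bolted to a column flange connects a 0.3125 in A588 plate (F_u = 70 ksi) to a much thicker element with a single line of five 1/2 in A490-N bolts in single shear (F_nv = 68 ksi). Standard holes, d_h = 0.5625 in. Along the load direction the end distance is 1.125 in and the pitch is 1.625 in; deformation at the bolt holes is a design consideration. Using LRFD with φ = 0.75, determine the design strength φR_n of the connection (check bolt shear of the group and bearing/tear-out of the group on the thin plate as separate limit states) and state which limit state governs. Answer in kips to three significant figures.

Bolt shear: A_b = π·0.5²/4 = 0.1963 in²; R_n = 68 × 0.1963 × 5 × 1 = 66.76 kips → 0.75 × 66.76 = 50.1 kips.
Bearing (1.2 l_c t F_u ≤ 2.4 d t F_u): upper limit = 2.4·0.5·0.3125·70 = 26.25 kips.
  Edge l_c = 1.125 − 0.5625/2 = 0.8438 → r_n = 22.15 kips; interior l_c = 1.625 − 0.5625 = 1.062 → r_n = 26.25 kips.
  R_n,bearing = 1·22.15 + 4·26.25 = 127.1 kips → 0.75 × 127.1 = 95.4 kips.
Bolt shear governs: 50.1 kips.

50.1 kips (bolt shear governs)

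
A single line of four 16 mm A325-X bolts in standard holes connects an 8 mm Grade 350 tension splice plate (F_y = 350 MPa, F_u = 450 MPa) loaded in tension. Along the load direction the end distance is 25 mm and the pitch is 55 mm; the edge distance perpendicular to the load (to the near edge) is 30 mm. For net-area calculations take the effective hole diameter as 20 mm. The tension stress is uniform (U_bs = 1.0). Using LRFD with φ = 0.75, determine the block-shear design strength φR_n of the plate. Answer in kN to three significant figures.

Shear plane L_v = 25 + 3·55 = 190 mm; A_gv = 190 × 8 = 1520 mm².
A_nv = (190 − 3.5·20) × 8 = 960 mm².
A_nt = (30 − 0.5·20) × 8 = 160 mm².
0.6 F_u A_nv = 259.2 kN; 0.6 F_y A_gv = 319.2 kN → shear rupture governs the shear term.
R_n = 259.2 + 1.0 × 450 × 160 / 1000 = 331.2 kN.
Design strength φR_n = 0.75 × 331.2 = 248 kN.

248 kN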